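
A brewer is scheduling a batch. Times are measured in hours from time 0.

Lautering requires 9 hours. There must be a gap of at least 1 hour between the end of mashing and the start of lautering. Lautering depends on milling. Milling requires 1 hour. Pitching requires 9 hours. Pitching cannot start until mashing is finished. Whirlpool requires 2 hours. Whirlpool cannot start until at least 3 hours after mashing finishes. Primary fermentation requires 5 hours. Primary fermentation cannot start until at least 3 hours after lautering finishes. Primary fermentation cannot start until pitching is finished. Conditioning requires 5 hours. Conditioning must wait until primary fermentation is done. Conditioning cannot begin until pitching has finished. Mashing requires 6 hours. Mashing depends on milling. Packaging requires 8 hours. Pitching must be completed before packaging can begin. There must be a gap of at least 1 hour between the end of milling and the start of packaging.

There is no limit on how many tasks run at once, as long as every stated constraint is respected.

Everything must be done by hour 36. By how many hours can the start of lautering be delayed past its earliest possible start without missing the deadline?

6

Milling has no prerequisites, so it starts at hour 0 and finishes at hour 1.
Mashing waits on milling (finishes hour 1), so it starts at hour 1 and finishes at 1 + 6 = hour 7.
For lautering: mashing (finishes hour 7, plus 1-hour gap → hour 8); milling (finishes hour 1). Taking the maximum gives a start of hour 8, and it finishes at 8 + 9 = hour 17.

Working backward from the deadline:
To finish by hour 36, conditioning (duration 5) must start no later than hour 31.
Primary fermentation feeds into conditioning (must start by hour 31); so primary fermentation must finish by hour 31 and therefore start by hour 26.
Since primary fermentation (must start by hour 26, minus 3-hour gap → hour 23) depends on it, lautering must finish by hour 23. Backing off its 9-hour duration gives a latest start of hour 14.
So lautering can start as early as hour 8 and as late as hour 14, giving 14 − 8 = 6 hours of slack.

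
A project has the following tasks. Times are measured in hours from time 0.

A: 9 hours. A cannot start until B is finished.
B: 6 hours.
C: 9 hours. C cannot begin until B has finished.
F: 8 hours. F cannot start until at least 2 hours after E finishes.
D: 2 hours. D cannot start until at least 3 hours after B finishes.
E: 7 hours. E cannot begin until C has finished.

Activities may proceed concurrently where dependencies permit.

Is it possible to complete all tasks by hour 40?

Yes

Nothing blocks B, so it runs from hour 0 to hour 6.
D waits on B (finishes hour 6, plus 3-hour gap → hour 9), so it starts at hour 9 and finishes at 9 + 2 = hour 11.
C waits on B (finishes hour 6), so it starts at hour 6 and finishes at 6 + 9 = hour 15.
E waits on C (finishes hour 15), so it starts at hour 15 and finishes at 15 + 7 = hour 22.
F waits on E (finishes hour 22, plus 2-hour gap → hour 24), so it starts at hour 24 and finishes at 24 + 8 = hour 32.
A cannot begin until B (finishes hour 6). It runs from hour 6 to 6 + 9 = hour 15.
Every task is finished by hour 32, which is no later than the deadline of 40, so the schedule is feasible.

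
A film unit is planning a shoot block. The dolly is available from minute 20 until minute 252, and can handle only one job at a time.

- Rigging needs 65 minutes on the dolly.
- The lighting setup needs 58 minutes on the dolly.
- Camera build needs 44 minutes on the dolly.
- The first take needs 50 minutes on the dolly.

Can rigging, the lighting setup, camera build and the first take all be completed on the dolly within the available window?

Yes

The dolly window is 252 − 20 = 232 minutes.
Running back to back, the jobs need 65 + 58 + 44 + 50 = 217 minutes on the dolly.
Since 217 ≤ 232, they fit within the window.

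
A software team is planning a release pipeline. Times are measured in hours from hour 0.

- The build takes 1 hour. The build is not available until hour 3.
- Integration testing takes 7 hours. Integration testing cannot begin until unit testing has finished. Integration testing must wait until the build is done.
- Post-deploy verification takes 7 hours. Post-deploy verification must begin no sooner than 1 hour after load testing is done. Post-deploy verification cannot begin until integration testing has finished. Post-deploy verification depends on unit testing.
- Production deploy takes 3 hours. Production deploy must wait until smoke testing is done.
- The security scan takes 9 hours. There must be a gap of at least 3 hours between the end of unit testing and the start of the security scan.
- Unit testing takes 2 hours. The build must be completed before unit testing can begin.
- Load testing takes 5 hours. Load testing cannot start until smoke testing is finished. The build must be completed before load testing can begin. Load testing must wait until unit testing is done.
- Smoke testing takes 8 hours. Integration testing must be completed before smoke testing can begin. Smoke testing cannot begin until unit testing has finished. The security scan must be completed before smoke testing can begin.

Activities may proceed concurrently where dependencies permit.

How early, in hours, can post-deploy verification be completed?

After its own release at hour 3, the build can start at hour 3 and finishes at hour 4.
Unit testing waits on the build (finishes hour 4), so it starts at hour 4 and finishes at 4 + 2 = hour 6.
The security scan waits on unit testing (finishes hour 6, plus 3-hour gap → hour 9), so it starts at hour 9 and finishes at 9 + 9 = hour 18.
For integration testing: unit testing (finishes hour 6); the build (finishes hour 4). Taking the maximum gives a start of hour 6, and it finishes at 6 + 7 = hour 13.
Smoke testing has to wait for integration testing (finishes hour 13); unit testing (finishes hour 6); the security scan (finishes hour 18). The latest of these is hour 18, so smoke testing runs hour 18 to 18 + 8 = hour 26.
Load testing needs all of smoke testing (finishes hour 26); the build (finishes hour 4); unit testing (finishes hour 6). That puts its earliest start at hour 26; it finishes at 26 + 5 = hour 31.
Post-deploy verification needs all of load testing (finishes hour 31, plus 1-hour gap → hour 32); integration testing (finishes hour 13); unit testing (finishes hour 6). That puts its earliest start at hour 32; it finishes at 32 + 7 = hour 39.

39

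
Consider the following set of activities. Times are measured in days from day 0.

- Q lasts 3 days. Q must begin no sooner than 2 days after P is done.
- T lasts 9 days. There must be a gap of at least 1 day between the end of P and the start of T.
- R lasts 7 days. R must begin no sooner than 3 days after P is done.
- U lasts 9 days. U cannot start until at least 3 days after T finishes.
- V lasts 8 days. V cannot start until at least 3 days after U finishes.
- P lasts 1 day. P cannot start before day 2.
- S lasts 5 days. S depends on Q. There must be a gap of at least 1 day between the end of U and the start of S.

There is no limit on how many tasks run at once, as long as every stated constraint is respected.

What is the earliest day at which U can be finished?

After its own release at day 2, P can start at day 2 and finishes at day 3.
T cannot begin until P (finishes day 3, plus 1-day gap → day 4). It runs from day 4 to 4 + 9 = day 13.
U cannot begin until T (finishes day 13, plus 3-day gap → day 16). It runs from day 16 to 16 + 9 = day 25.

25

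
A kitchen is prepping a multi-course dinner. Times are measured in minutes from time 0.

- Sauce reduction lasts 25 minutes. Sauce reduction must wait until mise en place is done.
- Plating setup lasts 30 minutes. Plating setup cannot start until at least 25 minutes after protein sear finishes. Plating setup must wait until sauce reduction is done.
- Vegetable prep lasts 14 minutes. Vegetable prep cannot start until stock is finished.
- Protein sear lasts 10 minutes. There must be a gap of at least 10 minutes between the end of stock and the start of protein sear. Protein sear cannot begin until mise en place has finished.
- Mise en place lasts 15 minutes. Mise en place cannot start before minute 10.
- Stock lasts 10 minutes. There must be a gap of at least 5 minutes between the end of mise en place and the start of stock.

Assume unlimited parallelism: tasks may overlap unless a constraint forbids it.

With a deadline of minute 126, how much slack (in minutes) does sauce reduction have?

After its own release at minute 10, mise en place can start at minute 10 and finishes at minute 25.
After mise en place (finishes minute 25), sauce reduction can start at minute 25 and finishes at minute 50.

Working backward from the deadline:
To finish by minute 126, plating setup (duration 30) must start no later than minute 96.
Since plating setup (must start by minute 96) depends on it, sauce reduction must finish by minute 96. Backing off its 25-minute duration gives a latest start of minute 71.
So sauce reduction can start as early as minute 25 and as late as minute 71, giving 71 − 25 = 46 minutes of slack.

46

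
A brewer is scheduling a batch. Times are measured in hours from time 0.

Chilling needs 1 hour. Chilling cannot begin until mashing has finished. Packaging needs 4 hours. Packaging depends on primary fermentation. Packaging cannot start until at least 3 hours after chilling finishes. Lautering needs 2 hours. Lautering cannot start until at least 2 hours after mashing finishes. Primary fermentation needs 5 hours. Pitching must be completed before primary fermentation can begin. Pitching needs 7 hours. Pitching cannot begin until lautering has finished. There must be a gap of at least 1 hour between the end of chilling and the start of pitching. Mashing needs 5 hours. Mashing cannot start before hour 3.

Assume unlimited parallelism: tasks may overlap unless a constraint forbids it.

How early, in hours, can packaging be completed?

Mashing waits on its own release at hour 3, so it starts at hour 3 and finishes at 3 + 5 = hour 8.
After mashing (finishes hour 8), chilling can start at hour 8 and finishes at hour 9.
Lautering cannot begin until mashing (finishes hour 8, plus 2-hour gap → hour 10). It runs from hour 10 to 10 + 2 = hour 12.
Pitching has to wait for lautering (finishes hour 12); chilling (finishes hour 9, plus 1-hour gap → hour 10). The latest of these is hour 12, so pitching runs hour 12 to 12 + 7 = hour 19.
After pitching (finishes hour 19), primary fermentation can start at hour 19 and finishes at hour 24.
Packaging needs all of primary fermentation (finishes hour 24); chilling (finishes hour 9, plus 3-hour gap → hour 12). That puts its earliest start at hour 24; it finishes at 24 + 4 = hour 28.

28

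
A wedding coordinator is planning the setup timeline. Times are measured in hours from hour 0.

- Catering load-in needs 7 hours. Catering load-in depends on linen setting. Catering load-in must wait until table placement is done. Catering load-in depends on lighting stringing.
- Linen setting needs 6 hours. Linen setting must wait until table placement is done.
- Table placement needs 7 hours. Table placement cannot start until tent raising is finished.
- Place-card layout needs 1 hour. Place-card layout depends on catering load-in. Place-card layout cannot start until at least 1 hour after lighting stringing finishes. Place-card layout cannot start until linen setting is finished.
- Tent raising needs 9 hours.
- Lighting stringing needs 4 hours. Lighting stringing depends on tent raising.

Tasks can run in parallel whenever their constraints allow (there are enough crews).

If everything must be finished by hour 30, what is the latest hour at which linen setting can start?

16

Place-card layout has no dependents, so it just needs to finish by hour 30. Starting by 30 − 1 = hour 29 achieves that.
Since place-card layout (must start by hour 29) depends on it, catering load-in must finish by hour 29. Backing off its 7-hour duration gives a latest start of hour 22.
Linen setting must finish in time for catering load-in (must start by hour 22); place-card layout (must start by hour 29). The tightest is hour 22, so linen setting must start by 22 − 6 = hour 16.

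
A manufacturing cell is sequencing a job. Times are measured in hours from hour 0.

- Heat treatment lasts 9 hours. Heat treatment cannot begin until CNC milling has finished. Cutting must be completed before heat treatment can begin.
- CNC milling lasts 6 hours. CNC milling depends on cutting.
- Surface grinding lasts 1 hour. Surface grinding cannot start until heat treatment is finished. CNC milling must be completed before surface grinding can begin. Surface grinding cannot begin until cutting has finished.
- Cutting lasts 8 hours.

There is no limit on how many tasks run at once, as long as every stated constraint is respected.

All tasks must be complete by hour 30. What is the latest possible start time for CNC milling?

14

Nothing follows surface grinding; the deadline of hour 30 is its only limit. It must start by 30 − 1 = hour 29.
Since surface grinding (must start by hour 29) depends on it, heat treatment must finish by hour 29. Backing off its 9-hour duration gives a latest start of hour 20.
CNC milling has several dependents: heat treatment (must start by hour 20); surface grinding (must start by hour 29). The earliest of those limits is hour 20, so CNC milling must start by 20 − 6 = hour 14.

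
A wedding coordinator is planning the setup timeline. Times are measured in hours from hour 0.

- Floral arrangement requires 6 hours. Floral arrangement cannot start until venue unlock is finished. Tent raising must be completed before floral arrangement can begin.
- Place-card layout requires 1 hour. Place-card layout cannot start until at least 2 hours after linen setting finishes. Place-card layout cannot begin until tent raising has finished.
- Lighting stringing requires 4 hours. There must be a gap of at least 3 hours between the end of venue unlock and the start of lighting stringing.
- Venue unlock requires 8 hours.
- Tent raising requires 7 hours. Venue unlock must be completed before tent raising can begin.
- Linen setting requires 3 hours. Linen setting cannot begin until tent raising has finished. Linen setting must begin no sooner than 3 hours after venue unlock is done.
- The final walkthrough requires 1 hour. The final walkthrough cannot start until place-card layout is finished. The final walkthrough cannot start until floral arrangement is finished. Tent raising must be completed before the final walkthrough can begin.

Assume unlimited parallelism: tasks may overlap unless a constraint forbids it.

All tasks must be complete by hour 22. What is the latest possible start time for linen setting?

Nothing follows the final walkthrough; the deadline of hour 22 is its only limit. It must start by 22 − 1 = hour 21.
Since the final walkthrough (must start by hour 21) depends on it, place-card layout must finish by hour 21. Backing off its 1-hour duration gives a latest start of hour 20.
Linen setting feeds into place-card layout (must start by hour 20, minus 2-hour gap → hour 18); so linen setting must finish by hour 18 and therefore start by hour 15.

15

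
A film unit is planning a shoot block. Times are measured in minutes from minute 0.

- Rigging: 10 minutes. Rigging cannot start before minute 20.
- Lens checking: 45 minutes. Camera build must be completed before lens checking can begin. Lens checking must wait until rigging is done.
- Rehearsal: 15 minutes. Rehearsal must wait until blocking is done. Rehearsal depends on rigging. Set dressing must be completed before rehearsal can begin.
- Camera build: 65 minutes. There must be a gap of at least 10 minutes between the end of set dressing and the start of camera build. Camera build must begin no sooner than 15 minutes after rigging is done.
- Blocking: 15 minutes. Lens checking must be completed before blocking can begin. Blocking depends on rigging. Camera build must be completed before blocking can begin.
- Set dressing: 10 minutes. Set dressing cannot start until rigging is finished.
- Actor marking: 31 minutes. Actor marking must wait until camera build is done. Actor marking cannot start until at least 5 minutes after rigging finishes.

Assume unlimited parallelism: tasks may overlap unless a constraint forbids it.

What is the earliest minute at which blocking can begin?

160

After its own release at minute 20, rigging can start at minute 20 and finishes at minute 30.
After rigging (finishes minute 30), set dressing can start at minute 30 and finishes at minute 40.
Camera build cannot start until set dressing (finishes minute 40, plus 10-minute gap → minute 50); rigging (finishes minute 30, plus 15-minute gap → minute 45). The controlling bound is minute 50, so camera build finishes at 50 + 65 = minute 115.
Lens checking cannot start until camera build (finishes minute 115); rigging (finishes minute 30). The controlling bound is minute 115, so lens checking finishes at 115 + 45 = minute 160.
Blocking waits on lens checking (finishes minute 160); rigging (finishes minute 30); camera build (finishes minute 115). The latest of these is minute 160, which is the earliest blocking can start.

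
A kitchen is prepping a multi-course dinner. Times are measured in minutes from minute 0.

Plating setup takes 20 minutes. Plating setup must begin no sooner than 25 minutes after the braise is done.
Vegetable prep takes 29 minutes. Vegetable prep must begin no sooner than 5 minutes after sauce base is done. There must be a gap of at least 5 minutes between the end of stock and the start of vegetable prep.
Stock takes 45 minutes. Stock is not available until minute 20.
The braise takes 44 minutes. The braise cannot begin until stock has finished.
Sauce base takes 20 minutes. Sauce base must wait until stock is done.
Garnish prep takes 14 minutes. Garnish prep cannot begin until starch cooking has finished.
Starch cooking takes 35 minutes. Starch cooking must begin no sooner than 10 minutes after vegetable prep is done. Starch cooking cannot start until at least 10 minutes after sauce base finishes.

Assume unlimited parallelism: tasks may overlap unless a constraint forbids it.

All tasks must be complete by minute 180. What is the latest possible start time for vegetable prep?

92

To finish by minute 180, garnish prep (duration 14) must start no later than minute 166.
Starch cooking has to be done before garnish prep (must start by minute 166). That means finishing by minute 166, i.e. starting by 166 − 35 = minute 131.
Vegetable prep has to be done before starch cooking (must start by minute 131, minus 10-minute gap → minute 121). That means finishing by minute 121, i.e. starting by 121 − 29 = minute 92.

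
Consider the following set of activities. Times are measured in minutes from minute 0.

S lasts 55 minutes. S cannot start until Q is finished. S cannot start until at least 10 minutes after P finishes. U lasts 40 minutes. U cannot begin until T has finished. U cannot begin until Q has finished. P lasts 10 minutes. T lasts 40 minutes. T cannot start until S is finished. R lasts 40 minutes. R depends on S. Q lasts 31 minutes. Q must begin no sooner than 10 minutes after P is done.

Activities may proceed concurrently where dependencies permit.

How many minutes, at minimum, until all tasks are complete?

186

Nothing blocks P, so it runs from minute 0 to minute 10.
After P (finishes minute 10, plus 10-minute gap → minute 20), Q can start at minute 20 and finishes at minute 51.
For S: Q (finishes minute 51); P (finishes minute 10, plus 10-minute gap → minute 20). Taking the maximum gives a start of minute 51, and it finishes at 51 + 55 = minute 106.
T cannot begin until S (finishes minute 106). It runs from minute 106 to 106 + 40 = minute 146.
U has to wait for T (finishes minute 146); Q (finishes minute 51). The latest of these is minute 146, so U runs minute 146 to 146 + 40 = minute 186.
R waits on S (finishes minute 106), so it starts at minute 106 and finishes at 106 + 40 = minute 146.
All tasks are finished once the last one completes. Finish times: P at 10, Q at 51, R at 146, S at 106, T at 146, U at 186. The latest is minute 186.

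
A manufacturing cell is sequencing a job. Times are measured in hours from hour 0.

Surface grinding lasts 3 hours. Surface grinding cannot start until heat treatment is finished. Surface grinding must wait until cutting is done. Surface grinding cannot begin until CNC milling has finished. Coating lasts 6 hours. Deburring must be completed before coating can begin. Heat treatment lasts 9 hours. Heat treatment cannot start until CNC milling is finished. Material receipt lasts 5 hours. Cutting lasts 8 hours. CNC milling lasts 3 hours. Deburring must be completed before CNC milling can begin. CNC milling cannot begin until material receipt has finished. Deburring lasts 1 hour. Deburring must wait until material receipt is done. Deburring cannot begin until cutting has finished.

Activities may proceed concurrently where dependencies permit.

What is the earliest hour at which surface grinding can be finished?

24

Nothing blocks cutting, so it runs from hour 0 to hour 8.
Material receipt has no prerequisites, so it starts at hour 0 and finishes at hour 5.
Deburring needs all of material receipt (finishes hour 5); cutting (finishes hour 8). That puts its earliest start at hour 8; it finishes at 8 + 1 = hour 9.
CNC milling has to wait for deburring (finishes hour 9); material receipt (finishes hour 5). The latest of these is hour 9, so CNC milling runs hour 9 to 9 + 3 = hour 12.
Heat treatment waits on CNC milling (finishes hour 12), so it starts at hour 12 and finishes at 12 + 9 = hour 21.
Surface grinding cannot start until heat treatment (finishes hour 21); cutting (finishes hour 8); CNC milling (finishes hour 12). The controlling bound is hour 21, so surface grinding finishes at 21 + 3 = hour 24.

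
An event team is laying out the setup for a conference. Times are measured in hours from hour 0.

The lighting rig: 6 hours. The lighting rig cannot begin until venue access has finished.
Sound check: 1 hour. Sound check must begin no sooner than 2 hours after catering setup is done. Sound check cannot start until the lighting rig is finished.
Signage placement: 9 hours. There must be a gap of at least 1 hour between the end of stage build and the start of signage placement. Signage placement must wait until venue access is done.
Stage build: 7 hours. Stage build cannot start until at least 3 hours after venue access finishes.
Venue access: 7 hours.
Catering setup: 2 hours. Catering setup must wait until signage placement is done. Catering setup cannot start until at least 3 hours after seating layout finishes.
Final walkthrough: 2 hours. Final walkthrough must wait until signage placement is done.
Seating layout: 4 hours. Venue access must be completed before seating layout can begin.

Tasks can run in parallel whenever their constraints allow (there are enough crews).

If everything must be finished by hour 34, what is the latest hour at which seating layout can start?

Sound check has no dependents, so it just needs to finish by hour 34. Starting by 34 − 1 = hour 33 achieves that.
Catering setup must finish before sound check (must start by hour 33, minus 2-hour gap → hour 31). With a 2-hour duration, catering setup must start by 31 − 2 = hour 29.
Seating layout has to be done before catering setup (must start by hour 29, minus 3-hour gap → hour 26). That means finishing by hour 26, i.e. starting by 26 − 4 = hour 22.

22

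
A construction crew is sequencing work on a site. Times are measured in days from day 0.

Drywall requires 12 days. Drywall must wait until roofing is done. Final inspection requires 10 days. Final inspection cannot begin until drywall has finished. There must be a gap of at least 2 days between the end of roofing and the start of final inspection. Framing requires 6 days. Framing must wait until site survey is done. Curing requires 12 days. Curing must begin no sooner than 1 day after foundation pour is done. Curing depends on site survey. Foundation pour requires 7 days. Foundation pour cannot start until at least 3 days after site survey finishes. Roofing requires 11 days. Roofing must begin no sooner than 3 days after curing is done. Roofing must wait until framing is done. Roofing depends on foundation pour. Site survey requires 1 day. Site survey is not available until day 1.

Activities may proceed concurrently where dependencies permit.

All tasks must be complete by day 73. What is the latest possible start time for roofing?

40

Final inspection has no dependents, so it just needs to finish by day 73. Starting by 73 − 10 = day 63 achieves that.
Since final inspection (must start by day 63) depends on it, drywall must finish by day 63. Backing off its 12-day duration gives a latest start of day 51.
Roofing feeds drywall (must start by day 51); final inspection (must start by day 63, minus 2-day gap → day 61). Taking the minimum, roofing must finish by day 51 and start by 51 − 11 = day 40.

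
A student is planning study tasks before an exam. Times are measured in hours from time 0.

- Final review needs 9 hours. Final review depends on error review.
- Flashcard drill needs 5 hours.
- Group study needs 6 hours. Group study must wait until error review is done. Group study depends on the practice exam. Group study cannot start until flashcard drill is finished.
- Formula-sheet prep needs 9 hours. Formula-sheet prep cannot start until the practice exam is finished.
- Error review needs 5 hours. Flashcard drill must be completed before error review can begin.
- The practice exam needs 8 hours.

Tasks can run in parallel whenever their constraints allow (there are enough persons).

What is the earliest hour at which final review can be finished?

19

Flashcard drill has no prerequisites, so it starts at hour 0 and finishes at hour 5.
After flashcard drill (finishes hour 5), error review can start at hour 5 and finishes at hour 10.
After error review (finishes hour 10), final review can start at hour 10 and finishes at hour 19.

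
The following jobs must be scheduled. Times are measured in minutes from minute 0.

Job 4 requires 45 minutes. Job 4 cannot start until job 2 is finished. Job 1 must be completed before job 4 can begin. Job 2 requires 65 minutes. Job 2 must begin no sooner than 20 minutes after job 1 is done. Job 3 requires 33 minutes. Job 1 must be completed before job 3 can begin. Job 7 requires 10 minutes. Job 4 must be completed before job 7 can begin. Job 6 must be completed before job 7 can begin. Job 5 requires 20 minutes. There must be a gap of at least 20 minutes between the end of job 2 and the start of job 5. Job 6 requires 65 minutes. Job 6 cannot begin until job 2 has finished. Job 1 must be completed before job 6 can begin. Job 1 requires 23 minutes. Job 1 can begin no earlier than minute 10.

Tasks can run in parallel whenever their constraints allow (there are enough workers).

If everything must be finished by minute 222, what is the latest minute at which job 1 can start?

Job 7 has no dependents, so it just needs to finish by minute 222. Starting by 222 − 10 = minute 212 achieves that.
Job 4 feeds into job 7 (must start by minute 212); so job 4 must finish by minute 212 and therefore start by minute 167.
Job 5 has no dependents, so it just needs to finish by minute 222. Starting by 222 − 20 = minute 202 achieves that.
Job 6 feeds into job 7 (must start by minute 212); so job 6 must finish by minute 212 and therefore start by minute 147.
Job 2 must finish in time for job 4 (must start by minute 167); job 5 (must start by minute 202, minus 20-minute gap → minute 182); job 6 (must start by minute 147). The tightest is minute 147, so job 2 must start by 147 − 65 = minute 82.
Nothing follows job 3; the deadline of minute 222 is its only limit. It must start by 222 − 33 = minute 189.
Job 1 feeds job 2 (must start by minute 82, minus 20-minute gap → minute 62); job 3 (must start by minute 189); job 4 (must start by minute 167); job 6 (must start by minute 147). Taking the minimum, job 1 must finish by minute 62 and start by 62 − 23 = minute 39.

39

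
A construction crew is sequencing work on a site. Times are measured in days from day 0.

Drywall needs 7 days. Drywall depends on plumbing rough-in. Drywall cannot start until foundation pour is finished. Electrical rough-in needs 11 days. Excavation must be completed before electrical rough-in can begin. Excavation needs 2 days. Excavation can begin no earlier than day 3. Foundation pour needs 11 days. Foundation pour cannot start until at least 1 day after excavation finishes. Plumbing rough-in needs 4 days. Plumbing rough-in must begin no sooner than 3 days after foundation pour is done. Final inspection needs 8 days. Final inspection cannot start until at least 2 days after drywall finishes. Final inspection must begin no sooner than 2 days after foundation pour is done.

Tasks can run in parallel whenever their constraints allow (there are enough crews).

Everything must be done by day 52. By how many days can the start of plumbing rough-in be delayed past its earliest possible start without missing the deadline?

After its own release at day 3, excavation can start at day 3 and finishes at day 5.
After excavation (finishes day 5, plus 1-day gap → day 6), foundation pour can start at day 6 and finishes at day 17.
Plumbing rough-in waits on foundation pour (finishes day 17, plus 3-day gap → day 20), so it starts at day 20 and finishes at 20 + 4 = day 24.

Working backward from the deadline:
To finish by day 52, final inspection (duration 8) must start no later than day 44.
Drywall has to be done before final inspection (must start by day 44, minus 2-day gap → day 42). That means finishing by day 42, i.e. starting by 42 − 7 = day 35.
Plumbing rough-in feeds into drywall (must start by day 35); so plumbing rough-in must finish by day 35 and therefore start by day 31.
So plumbing rough-in can start as early as day 20 and as late as day 31, giving 31 − 20 = 11 days of slack.

11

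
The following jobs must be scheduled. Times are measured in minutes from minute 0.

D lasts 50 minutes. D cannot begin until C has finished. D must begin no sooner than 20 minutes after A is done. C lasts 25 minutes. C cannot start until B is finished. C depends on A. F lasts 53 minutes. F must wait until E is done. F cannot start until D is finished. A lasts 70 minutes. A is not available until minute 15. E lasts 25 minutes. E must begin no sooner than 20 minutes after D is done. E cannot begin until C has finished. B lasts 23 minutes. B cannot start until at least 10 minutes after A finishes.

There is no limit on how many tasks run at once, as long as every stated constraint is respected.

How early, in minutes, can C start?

After its own release at minute 15, A can start at minute 15 and finishes at minute 85.
B waits on A (finishes minute 85, plus 10-minute gap → minute 95), so it starts at minute 95 and finishes at 95 + 23 = minute 118.
C waits on B (finishes minute 118); A (finishes minute 85). The latest of these is minute 118, which is the earliest C can start.

118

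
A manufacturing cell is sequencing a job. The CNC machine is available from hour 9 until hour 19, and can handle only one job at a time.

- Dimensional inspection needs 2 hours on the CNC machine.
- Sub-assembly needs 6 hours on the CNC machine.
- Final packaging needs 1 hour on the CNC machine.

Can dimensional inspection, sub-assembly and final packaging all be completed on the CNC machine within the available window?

The CNC machine window is 19 − 9 = 10 hours.
Running back to back, the jobs need 2 + 6 + 1 = 9 hours on the CNC machine.
Since 9 ≤ 10, they fit within the window.

Yes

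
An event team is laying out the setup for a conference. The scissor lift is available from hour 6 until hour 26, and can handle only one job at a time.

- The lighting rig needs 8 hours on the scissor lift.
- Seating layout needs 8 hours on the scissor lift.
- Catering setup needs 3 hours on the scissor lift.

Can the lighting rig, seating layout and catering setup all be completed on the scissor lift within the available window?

The scissor lift window is 26 − 6 = 20 hours.
Running back to back, the jobs need 8 + 8 + 3 = 19 hours on the scissor lift.
Since 19 ≤ 20, they fit within the window.

Yes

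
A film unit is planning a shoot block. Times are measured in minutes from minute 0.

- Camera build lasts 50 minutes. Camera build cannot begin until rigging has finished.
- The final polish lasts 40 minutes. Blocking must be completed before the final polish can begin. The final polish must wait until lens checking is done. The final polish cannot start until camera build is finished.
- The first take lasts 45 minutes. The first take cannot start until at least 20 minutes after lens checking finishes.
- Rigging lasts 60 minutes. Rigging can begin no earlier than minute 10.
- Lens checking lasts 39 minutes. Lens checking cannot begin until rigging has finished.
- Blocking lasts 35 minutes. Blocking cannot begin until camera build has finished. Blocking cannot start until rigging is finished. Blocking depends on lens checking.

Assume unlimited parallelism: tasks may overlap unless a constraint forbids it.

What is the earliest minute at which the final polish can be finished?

195

Rigging waits on its own release at minute 10, so it starts at minute 10 and finishes at 10 + 60 = minute 70.
Lens checking waits on rigging (finishes minute 70), so it starts at minute 70 and finishes at 70 + 39 = minute 109.
Camera build waits on rigging (finishes minute 70), so it starts at minute 70 and finishes at 70 + 50 = minute 120.
For blocking: camera build (finishes minute 120); rigging (finishes minute 70); lens checking (finishes minute 109). Taking the maximum gives a start of minute 120, and it finishes at 120 + 35 = minute 155.
For the final polish: blocking (finishes minute 155); lens checking (finishes minute 109); camera build (finishes minute 120). Taking the maximum gives a start of minute 155, and it finishes at 155 + 40 = minute 195.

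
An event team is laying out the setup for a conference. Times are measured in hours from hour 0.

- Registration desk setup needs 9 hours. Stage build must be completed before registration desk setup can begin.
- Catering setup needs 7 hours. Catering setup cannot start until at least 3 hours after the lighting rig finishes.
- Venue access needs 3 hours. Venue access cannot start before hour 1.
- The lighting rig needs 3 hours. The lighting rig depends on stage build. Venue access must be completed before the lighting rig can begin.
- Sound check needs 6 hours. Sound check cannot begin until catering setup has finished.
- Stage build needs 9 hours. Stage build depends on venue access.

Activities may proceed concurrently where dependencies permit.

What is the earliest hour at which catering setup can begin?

19

After its own release at hour 1, venue access can start at hour 1 and finishes at hour 4.
Stage build waits on venue access (finishes hour 4), so it starts at hour 4 and finishes at 4 + 9 = hour 13.
The lighting rig needs all of stage build (finishes hour 13); venue access (finishes hour 4). That puts its earliest start at hour 13; it finishes at 13 + 3 = hour 16.
Catering setup waits on the lighting rig (finishes hour 16, plus 3-hour gap → hour 19), so the earliest it can start is hour 19.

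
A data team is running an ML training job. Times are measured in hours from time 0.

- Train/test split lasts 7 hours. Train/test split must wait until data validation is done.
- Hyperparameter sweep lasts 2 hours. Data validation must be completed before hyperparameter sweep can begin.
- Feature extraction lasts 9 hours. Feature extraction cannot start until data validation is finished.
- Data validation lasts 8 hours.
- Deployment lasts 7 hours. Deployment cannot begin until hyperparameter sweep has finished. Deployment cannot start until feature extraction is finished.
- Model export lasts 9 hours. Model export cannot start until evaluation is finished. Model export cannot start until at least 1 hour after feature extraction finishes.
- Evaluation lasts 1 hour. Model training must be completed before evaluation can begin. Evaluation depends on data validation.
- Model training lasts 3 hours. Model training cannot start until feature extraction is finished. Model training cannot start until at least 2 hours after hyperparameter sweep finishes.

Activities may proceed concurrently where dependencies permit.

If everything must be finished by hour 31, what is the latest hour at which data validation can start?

Model export has no dependents, so it just needs to finish by hour 31. Starting by 31 − 9 = hour 22 achieves that.
Since model export (must start by hour 22) depends on it, evaluation must finish by hour 22. Backing off its 1-hour duration gives a latest start of hour 21.
Model training has to be done before evaluation (must start by hour 21). That means finishing by hour 21, i.e. starting by 21 − 3 = hour 18.
To finish by hour 31, deployment (duration 7) must start no later than hour 24.
For feature extraction: model training (must start by hour 18); model export (must start by hour 22, minus 1-hour gap → hour 21); deployment (must start by hour 24). The most restrictive is hour 18; with a 9-hour duration, feature extraction must start by hour 9.
Nothing follows train/test split; the deadline of hour 31 is its only limit. It must start by 31 − 7 = hour 24.
Hyperparameter sweep feeds model training (must start by hour 18, minus 2-hour gap → hour 16); deployment (must start by hour 24). Taking the minimum, hyperparameter sweep must finish by hour 16 and start by 16 − 2 = hour 14.
Data validation has several dependents: feature extraction (must start by hour 9); train/test split (must start by hour 24); hyperparameter sweep (must start by hour 14); evaluation (must start by hour 21). The earliest of those limits is hour 9, so data validation must start by 9 − 8 = hour 1.

1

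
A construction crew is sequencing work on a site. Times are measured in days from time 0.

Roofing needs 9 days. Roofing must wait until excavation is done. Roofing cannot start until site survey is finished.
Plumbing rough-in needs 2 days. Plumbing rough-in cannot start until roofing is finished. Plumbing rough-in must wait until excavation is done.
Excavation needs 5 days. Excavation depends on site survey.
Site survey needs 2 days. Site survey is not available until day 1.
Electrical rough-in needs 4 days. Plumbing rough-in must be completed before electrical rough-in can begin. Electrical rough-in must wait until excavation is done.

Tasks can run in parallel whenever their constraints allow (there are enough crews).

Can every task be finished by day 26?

Yes

After its own release at day 1, site survey can start at day 1 and finishes at day 3.
After site survey (finishes day 3), excavation can start at day 3 and finishes at day 8.
Roofing needs all of excavation (finishes day 8); site survey (finishes day 3). That puts its earliest start at day 8; it finishes at 8 + 9 = day 17.
Plumbing rough-in needs all of roofing (finishes day 17); excavation (finishes day 8). That puts its earliest start at day 17; it finishes at 17 + 2 = day 19.
Electrical rough-in cannot start until plumbing rough-in (finishes day 19); excavation (finishes day 8). The controlling bound is day 19, so electrical rough-in finishes at 19 + 4 = day 23.
Every task is finished by day 23, which is no later than the deadline of 26, so the schedule is feasible.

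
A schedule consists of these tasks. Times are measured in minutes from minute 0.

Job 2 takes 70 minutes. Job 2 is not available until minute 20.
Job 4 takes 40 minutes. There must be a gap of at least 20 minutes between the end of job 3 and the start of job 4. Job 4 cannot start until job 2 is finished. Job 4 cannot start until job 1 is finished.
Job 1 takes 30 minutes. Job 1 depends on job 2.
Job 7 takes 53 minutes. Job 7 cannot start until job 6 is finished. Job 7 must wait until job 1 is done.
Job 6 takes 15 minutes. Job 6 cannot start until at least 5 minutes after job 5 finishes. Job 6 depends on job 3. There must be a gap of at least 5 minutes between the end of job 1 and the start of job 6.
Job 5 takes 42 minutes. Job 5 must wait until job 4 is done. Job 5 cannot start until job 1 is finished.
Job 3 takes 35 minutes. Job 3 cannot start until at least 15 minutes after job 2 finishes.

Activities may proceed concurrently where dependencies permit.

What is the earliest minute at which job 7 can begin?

Job 2 waits on its own release at minute 20, so it starts at minute 20 and finishes at 20 + 70 = minute 90.
After job 2 (finishes minute 90, plus 15-minute gap → minute 105), job 3 can start at minute 105 and finishes at minute 140.
After job 2 (finishes minute 90), job 1 can start at minute 90 and finishes at minute 120.
For job 4: job 3 (finishes minute 140, plus 20-minute gap → minute 160); job 2 (finishes minute 90); job 1 (finishes minute 120). Taking the maximum gives a start of minute 160, and it finishes at 160 + 40 = minute 200.
Job 5 needs all of job 4 (finishes minute 200); job 1 (finishes minute 120). That puts its earliest start at minute 200; it finishes at 200 + 42 = minute 242.
Job 6 cannot start until job 5 (finishes minute 242, plus 5-minute gap → minute 247); job 3 (finishes minute 140); job 1 (finishes minute 120, plus 5-minute gap → minute 125). The controlling bound is minute 247, so job 6 finishes at 247 + 15 = minute 262.
Job 7 waits on job 6 (finishes minute 262); job 1 (finishes minute 120). The latest of these is minute 262, which is the earliest job 7 can start.

262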